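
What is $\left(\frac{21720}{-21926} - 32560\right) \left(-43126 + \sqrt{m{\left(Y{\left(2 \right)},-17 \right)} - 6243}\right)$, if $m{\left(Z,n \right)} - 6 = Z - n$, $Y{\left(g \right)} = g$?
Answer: $\frac{15394521753640}{10963} - \frac{356966140 i \sqrt{6218}}{10963} \approx 1.4042 \cdot 10^{9} - 2.5676 \cdot 10^{6} i$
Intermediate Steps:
$m{\left(Z,n \right)} = 6 + Z - n$ ($m{\left(Z,n \right)} = 6 + \left(Z - n\right) = 6 + Z - n$)
$\left(\frac{21720}{-21926} - 32560\right) \left(-43126 + \sqrt{m{\left(Y{\left(2 \right)},-17 \right)} - 6243}\right) = \left(\frac{21720}{-21926} - 32560\right) \left(-43126 + \sqrt{\left(6 + 2 - -17\right) - 6243}\right) = \left(21720 \left(- \frac{1}{21926}\right) - 32560\right) \left(-43126 + \sqrt{\left(6 + 2 + 17\right) - 6243}\right) = \left(- \frac{10860}{10963} - 32560\right) \left(-43126 + \sqrt{25 - 6243}\right) = - \frac{356966140 \left(-43126 + \sqrt{-6218}\right)}{10963} = - \frac{356966140 \left(-43126 + i \sqrt{6218}\right)}{10963} = \frac{15394521753640}{10963} - \frac{356966140 i \sqrt{6218}}{10963}$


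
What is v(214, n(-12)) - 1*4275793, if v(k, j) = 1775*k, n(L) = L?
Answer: -3895943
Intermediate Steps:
v(214, n(-12)) - 1*4275793 = 1775*214 - 1*4275793 = 379850 - 4275793 = -3895943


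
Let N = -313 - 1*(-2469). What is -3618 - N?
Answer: -5774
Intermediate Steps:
N = 2156 (N = -313 + 2469 = 2156)
-3618 - N = -3618 - 1*2156 = -3618 - 2156 = -5774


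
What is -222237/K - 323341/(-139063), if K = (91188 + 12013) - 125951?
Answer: 38260951681/3163683250 ≈ 12.094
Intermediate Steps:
K = -22750 (K = 103201 - 125951 = -22750)
-222237/K - 323341/(-139063) = -222237/(-22750) - 323341/(-139063) = -222237*(-1/22750) - 323341*(-1/139063) = 222237/22750 + 323341/139063 = 38260951681/3163683250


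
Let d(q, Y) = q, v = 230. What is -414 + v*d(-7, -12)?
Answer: -2024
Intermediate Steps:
-414 + v*d(-7, -12) = -414 + 230*(-7) = -414 - 1610 = -2024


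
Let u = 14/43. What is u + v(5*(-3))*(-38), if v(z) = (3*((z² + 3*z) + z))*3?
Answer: -2426476/43 ≈ -56430.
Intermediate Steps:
u = 14/43 (u = 14*(1/43) = 14/43 ≈ 0.32558)
v(z) = 9*z² + 36*z (v(z) = (3*(z² + 4*z))*3 = (3*z² + 12*z)*3 = 9*z² + 36*z)
u + v(5*(-3))*(-38) = 14/43 + (9*(5*(-3))*(4 + 5*(-3)))*(-38) = 14/43 + (9*(-15)*(4 - 15))*(-38) = 14/43 + (9*(-15)*(-11))*(-38) = 14/43 + 1485*(-38) = 14/43 - 56430 = -2426476/43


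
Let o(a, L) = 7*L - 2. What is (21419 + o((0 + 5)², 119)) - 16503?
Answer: 5747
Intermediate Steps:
o(a, L) = -2 + 7*L
(21419 + o((0 + 5)², 119)) - 16503 = (21419 + (-2 + 7*119)) - 16503 = (21419 + (-2 + 833)) - 16503 = (21419 + 831) - 16503 = 22250 - 16503 = 5747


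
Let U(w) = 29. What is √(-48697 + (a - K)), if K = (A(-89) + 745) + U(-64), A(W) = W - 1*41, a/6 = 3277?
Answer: I*√29679 ≈ 172.28*I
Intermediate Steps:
a = 19662 (a = 6*3277 = 19662)
A(W) = -41 + W (A(W) = W - 41 = -41 + W)
K = 644 (K = ((-41 - 89) + 745) + 29 = (-130 + 745) + 29 = 615 + 29 = 644)
√(-48697 + (a - K)) = √(-48697 + (19662 - 1*644)) = √(-48697 + (19662 - 644)) = √(-48697 + 19018) = √(-29679) = I*√29679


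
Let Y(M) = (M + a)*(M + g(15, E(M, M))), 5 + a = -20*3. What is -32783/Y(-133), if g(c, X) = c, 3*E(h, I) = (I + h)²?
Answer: -32783/23364 ≈ -1.4031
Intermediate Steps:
E(h, I) = (I + h)²/3
a = -65 (a = -5 - 20*3 = -5 - 60 = -65)
Y(M) = (-65 + M)*(15 + M) (Y(M) = (M - 65)*(M + 15) = (-65 + M)*(15 + M))
-32783/Y(-133) = -32783/(-975 + (-133)² - 50*(-133)) = -32783/(-975 + 17689 + 6650) = -32783/23364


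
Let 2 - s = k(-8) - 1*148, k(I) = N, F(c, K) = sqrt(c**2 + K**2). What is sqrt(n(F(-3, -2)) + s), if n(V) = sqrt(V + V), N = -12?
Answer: sqrt(162 + sqrt(2)*13**(1/4)) ≈ 12.833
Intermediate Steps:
F(c, K) = sqrt(K**2 + c**2)
k(I) = -12
s = 162 (s = 2 - (-12 - 1*148) = 2 - (-12 - 148) = 2 - 1*(-160) = 2 + 160 = 162)
n(V) = sqrt(2)*sqrt(V) (n(V) = sqrt(2*V) = sqrt(2)*sqrt(V))
sqrt(n(F(-3, -2)) + s) = sqrt(sqrt(2)*sqrt(sqrt((-2)**2 + (-3)**2)) + 162) = sqrt(sqrt(2)*sqrt(sqrt(4 + 9)) + 162) = sqrt(sqrt(2)*sqrt(sqrt(13)) + 162) = sqrt(sqrt(2)*13**(1/4) + 162) = sqrt(162 + sqrt(2)*13**(1/4))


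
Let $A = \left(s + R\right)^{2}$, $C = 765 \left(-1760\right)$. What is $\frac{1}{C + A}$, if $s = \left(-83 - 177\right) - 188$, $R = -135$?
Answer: $- \frac{1}{1006511} \approx -9.9353 \cdot 10^{-7}$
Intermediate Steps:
$s = -448$ ($s = -260 - 188 = -448$)
$C = -1346400$
$A = 339889$ ($A = \left(-448 - 135\right)^{2} = \left(-583\right)^{2} = 339889$)
$\frac{1}{C + A} = \frac{1}{-1346400 + 339889} = \frac{1}{-1006511} = - \frac{1}{1006511}$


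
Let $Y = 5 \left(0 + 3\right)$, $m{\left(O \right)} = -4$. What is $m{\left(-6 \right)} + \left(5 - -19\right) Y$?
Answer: $356$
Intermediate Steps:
$Y = 15$ ($Y = 5 \cdot 3 = 15$)
$m{\left(-6 \right)} + \left(5 - -19\right) Y = -4 + \left(5 - -19\right) 15 = -4 + \left(5 + 19\right) 15 = -4 + 24 \cdot 15 = -4 + 360 = 356$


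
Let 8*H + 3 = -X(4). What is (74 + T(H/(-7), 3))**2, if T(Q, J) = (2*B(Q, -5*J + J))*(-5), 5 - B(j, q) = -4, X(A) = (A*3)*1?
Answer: 256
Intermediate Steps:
X(A) = 3*A (X(A) = (3*A)*1 = 3*A)
B(j, q) = 9 (B(j, q) = 5 - 1*(-4) = 5 + 4 = 9)
H = -15/8 (H = -3/8 + (-3*4)/8 = -3/8 + (-1*12)/8 = -3/8 + (1/8)*(-12) = -3/8 - 3/2 = -15/8 ≈ -1.8750)
T(Q, J) = -90 (T(Q, J) = (2*9)*(-5) = 18*(-5) = -90)
(74 + T(H/(-7), 3))**2 = (74 - 90)**2 = (-16)**2 = 256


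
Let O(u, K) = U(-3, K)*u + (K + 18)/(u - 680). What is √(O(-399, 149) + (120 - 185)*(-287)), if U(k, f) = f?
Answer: I*√47496556029/1079 ≈ 201.98*I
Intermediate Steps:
O(u, K) = K*u + (18 + K)/(-680 + u) (O(u, K) = K*u + (K + 18)/(u - 680) = K*u + (18 + K)/(-680 + u))
√(O(-399, 149) + (120 - 185)*(-287)) = √((18 + 149 + 149*(-399)² - 680*149*(-399))/(-680 - 399) + (120 - 185)*(-287)) = √((18 + 149 + 149*159201 + 40426680)/(-1079) - 65*(-287)) = √(-(18 + 149 + 23720949 + 40426680)/1079 + 18655) = √(-1/1079*64147796 + 18655) = √(-64147796/1079 + 18655) = √(-44019051/1079) = I*√47496556029/1079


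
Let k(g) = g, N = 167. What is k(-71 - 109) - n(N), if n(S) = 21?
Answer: -201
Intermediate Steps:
k(-71 - 109) - n(N) = (-71 - 109) - 1*21 = -180 - 21 = -201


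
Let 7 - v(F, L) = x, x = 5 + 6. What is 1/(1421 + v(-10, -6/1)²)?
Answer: 1/1437 ≈ 0.00069589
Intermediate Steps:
x = 11
v(F, L) = -4 (v(F, L) = 7 - 1*11 = 7 - 11 = -4)
1/(1421 + v(-10, -6/1)²) = 1/(1421 + (-4)²) = 1/(1421 + 16) = 1/1437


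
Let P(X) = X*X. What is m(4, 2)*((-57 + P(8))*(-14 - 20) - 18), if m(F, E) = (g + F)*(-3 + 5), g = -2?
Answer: -1024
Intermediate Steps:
P(X) = X²
m(F, E) = -4 + 2*F (m(F, E) = (-2 + F)*(-3 + 5) = (-2 + F)*2 = -4 + 2*F)
m(4, 2)*((-57 + P(8))*(-14 - 20) - 18) = (-4 + 2*4)*((-57 + 8²)*(-14 - 20) - 18) = (-4 + 8)*((-57 + 64)*(-34) - 18) = 4*(7*(-34) - 18) = 4*(-238 - 18) = 4*(-256) = -1024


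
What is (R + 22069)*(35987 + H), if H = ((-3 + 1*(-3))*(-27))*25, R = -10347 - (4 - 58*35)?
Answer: 550428676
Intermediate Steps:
R = -8321 (R = -10347 - (4 - 2030) = -10347 - 1*(-2026) = -10347 + 2026 = -8321)
H = 4050 (H = ((-3 - 3)*(-27))*25 = -6*(-27)*25 = 162*25 = 4050)
(R + 22069)*(35987 + H) = (-8321 + 22069)*(35987 + 4050) = 13748*40037 = 550428676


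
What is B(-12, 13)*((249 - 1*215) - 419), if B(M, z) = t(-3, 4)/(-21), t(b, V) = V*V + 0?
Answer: 880/3 ≈ 293.33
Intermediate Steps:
t(b, V) = V² (t(b, V) = V² + 0 = V²)
B(M, z) = -16/21 (B(M, z) = 4²/(-21) = 16*(-1/21) = -16/21)
B(-12, 13)*((249 - 1*215) - 419) = -16*((249 - 1*215) - 419)/21 = -16*((249 - 215) - 419)/21 = -16*(34 - 419)/21 = -16/21*(-385) = 880/3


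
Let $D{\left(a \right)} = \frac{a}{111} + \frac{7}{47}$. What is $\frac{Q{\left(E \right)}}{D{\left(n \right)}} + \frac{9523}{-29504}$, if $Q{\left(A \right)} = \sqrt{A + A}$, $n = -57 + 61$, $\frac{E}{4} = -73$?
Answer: $- \frac{9523}{29504} + \frac{10434 i \sqrt{146}}{965} \approx -0.32277 + 130.65 i$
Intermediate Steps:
$E = -292$ ($E = 4 \left(-73\right) = -292$)
$n = 4$
$D{\left(a \right)} = \frac{7}{47} + \frac{a}{111}$ ($D{\left(a \right)} = a \frac{1}{111} + 7 \cdot \frac{1}{47} = \frac{a}{111} + \frac{7}{47} = \frac{7}{47} + \frac{a}{111}$)
$Q{\left(A \right)} = \sqrt{2} \sqrt{A}$ ($Q{\left(A \right)} = \sqrt{2 A} = \sqrt{2} \sqrt{A}$)
$\frac{Q{\left(E \right)}}{D{\left(n \right)}} + \frac{9523}{-29504} = \frac{\sqrt{2} \sqrt{-292}}{\frac{7}{47} + \frac{1}{111} \cdot 4} + \frac{9523}{-29504} = \frac{\sqrt{2} \cdot 2 i \sqrt{73}}{\frac{7}{47} + \frac{4}{111}} + 9523 \left(- \frac{1}{29504}\right) = \frac{2 i \sqrt{146}}{\frac{965}{5217}} - \frac{9523}{29504} = 2 i \sqrt{146} \cdot \frac{5217}{965} - \frac{9523}{29504} = \frac{10434 i \sqrt{146}}{965} - \frac{9523}{29504} = - \frac{9523}{29504} + \frac{10434 i \sqrt{146}}{965}$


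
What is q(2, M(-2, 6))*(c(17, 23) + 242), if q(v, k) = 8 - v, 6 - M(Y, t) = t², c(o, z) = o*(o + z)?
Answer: 5532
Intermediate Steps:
M(Y, t) = 6 - t²
q(2, M(-2, 6))*(c(17, 23) + 242) = (8 - 1*2)*(17*(17 + 23) + 242) = (8 - 2)*(17*40 + 242) = 6*(680 + 242) = 6*922 = 5532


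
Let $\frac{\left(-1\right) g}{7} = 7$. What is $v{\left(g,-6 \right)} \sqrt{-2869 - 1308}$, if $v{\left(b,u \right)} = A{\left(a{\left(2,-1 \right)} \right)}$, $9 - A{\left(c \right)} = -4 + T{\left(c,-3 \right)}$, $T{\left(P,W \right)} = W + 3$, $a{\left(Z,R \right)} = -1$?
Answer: $13 i \sqrt{4177} \approx 840.19 i$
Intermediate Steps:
$T{\left(P,W \right)} = 3 + W$
$g = -49$ ($g = \left(-7\right) 7 = -49$)
$A{\left(c \right)} = 13$ ($A{\left(c \right)} = 9 - \left(-4 + \left(3 - 3\right)\right) = 9 - \left(-4 + 0\right) = 9 - -4 = 9 + 4 = 13$)
$v{\left(b,u \right)} = 13$
$v{\left(g,-6 \right)} \sqrt{-2869 - 1308} = 13 \sqrt{-2869 - 1308} = 13 \sqrt{-4177} = 13 i \sqrt{4177}$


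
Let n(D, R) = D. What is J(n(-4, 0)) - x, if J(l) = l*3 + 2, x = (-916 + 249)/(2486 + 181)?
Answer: -26003/2667 ≈ -9.7499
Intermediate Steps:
x = -667/2667 ≈ -0.25009
J(l) = 2 + 3*l (J(l) = 3*l + 2 = 2 + 3*l)
J(n(-4, 0)) - x = (2 + 3*(-4)) - 1*(-667/2667) = (2 - 12) + 667/2667 = -10 + 667/2667 = -26003/2667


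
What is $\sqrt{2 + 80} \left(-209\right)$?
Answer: $- 209 \sqrt{82} \approx -1892.6$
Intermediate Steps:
$\sqrt{2 + 80} \left(-209\right) = \sqrt{82} \left(-209\right) = - 209 \sqrt{82}$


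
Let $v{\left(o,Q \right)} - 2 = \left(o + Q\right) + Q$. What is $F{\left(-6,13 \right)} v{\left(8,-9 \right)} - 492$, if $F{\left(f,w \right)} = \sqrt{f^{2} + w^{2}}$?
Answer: $-492 - 8 \sqrt{205} \approx -606.54$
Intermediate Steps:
$v{\left(o,Q \right)} = 2 + o + 2 Q$ ($v{\left(o,Q \right)} = 2 + \left(\left(o + Q\right) + Q\right) = 2 + \left(\left(Q + o\right) + Q\right) = 2 + \left(o + 2 Q\right) = 2 + o + 2 Q$)
$F{\left(-6,13 \right)} v{\left(8,-9 \right)} - 492 = \sqrt{\left(-6\right)^{2} + 13^{2}} \left(2 + 8 + 2 \left(-9\right)\right) - 492 = \sqrt{36 + 169} \left(2 + 8 - 18\right) - 492 = \sqrt{205} \left(-8\right) - 492 = - 8 \sqrt{205} - 492 = -492 - 8 \sqrt{205}$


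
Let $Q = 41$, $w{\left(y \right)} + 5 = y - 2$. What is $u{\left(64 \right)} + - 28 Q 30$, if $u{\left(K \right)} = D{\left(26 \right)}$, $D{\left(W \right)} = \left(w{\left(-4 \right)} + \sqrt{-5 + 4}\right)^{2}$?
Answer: $-34440 + \left(11 - i\right)^{2} \approx -34320.0 - 22.0 i$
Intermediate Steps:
$w{\left(y \right)} = -7 + y$ ($w{\left(y \right)} = -5 + \left(y - 2\right) = -5 + \left(-2 + y\right) = -7 + y$)
$D{\left(W \right)} = \left(-11 + i\right)^{2}$ ($D{\left(W \right)} = \left(\left(-7 - 4\right) + \sqrt{-5 + 4}\right)^{2} = \left(-11 + \sqrt{-1}\right)^{2} = \left(-11 + i\right)^{2}$)
$u{\left(K \right)} = \left(11 - i\right)^{2}$
$u{\left(64 \right)} + - 28 Q 30 = \left(11 - i\right)^{2} + \left(-28\right) 41 \cdot 30 = \left(11 - i\right)^{2} - 34440 = -34440 + \left(11 - i\right)^{2}$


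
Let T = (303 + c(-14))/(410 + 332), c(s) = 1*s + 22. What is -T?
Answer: -311/742 ≈ -0.41914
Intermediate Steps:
c(s) = 22 + s (c(s) = s + 22 = 22 + s)
T = 311/742 (T = (303 + (22 - 14))/(410 + 332) = (303 + 8)/742 = 311*(1/742) = 311/742 ≈ 0.41914)
-T = -1*311/742 = -311/742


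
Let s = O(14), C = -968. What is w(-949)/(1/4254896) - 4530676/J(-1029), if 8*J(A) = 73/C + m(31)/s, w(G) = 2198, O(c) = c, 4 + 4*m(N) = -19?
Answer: 15525973981280/1647 ≈ 9.4268e+9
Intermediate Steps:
m(N) = -23/4 (m(N) = -1 + (¼)*(-19) = -1 - 19/4 = -23/4)
s = 14
J(A) = -1647/27104 (J(A) = (73/(-968) - 23/4/14)/8 = (73*(-1/968) - 23/4*1/14)/8 = (-73/968 - 23/56)/8 = (⅛)*(-1647/3388) = -1647/27104)
w(-949)/(1/4254896) - 4530676/J(-1029) = 2198/(1/4254896) - 4530676/(-1647/27104) = 2198/(1/4254896) - 4530676*(-27104/1647) = 2198*4254896 + 122799442304/1647 = 9352261408 + 122799442304/1647 = 15525973981280/1647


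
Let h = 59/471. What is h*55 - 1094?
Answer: -512029/471 ≈ -1087.1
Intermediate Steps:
h = 59/471 (h = 59*(1/471) = 59/471 ≈ 0.12527)
h*55 - 1094 = (59/471)*55 - 1094 = 3245/471 - 1094 = -512029/471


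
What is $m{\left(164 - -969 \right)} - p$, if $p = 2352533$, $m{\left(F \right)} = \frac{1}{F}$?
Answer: $- \frac{2665419888}{1133} \approx -2.3525 \cdot 10^{6}$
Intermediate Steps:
$m{\left(164 - -969 \right)} - p = \frac{1}{164 - -969} - 2352533 = \frac{1}{164 + 969} - 2352533 = \frac{1}{1133} - 2352533 = - \frac{2665419888}{1133}$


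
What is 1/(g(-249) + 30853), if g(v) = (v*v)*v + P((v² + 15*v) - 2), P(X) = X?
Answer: -1/15349132 ≈ -6.5150e-8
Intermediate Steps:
g(v) = -2 + v² + v³ + 15*v (g(v) = (v*v)*v + ((v² + 15*v) - 2) = v²*v + (-2 + v² + 15*v) = v³ + (-2 + v² + 15*v) = -2 + v² + v³ + 15*v)
1/(g(-249) + 30853) = 1/((-2 + (-249)² + (-249)³ + 15*(-249)) + 30853) = 1/((-2 + 62001 - 15438249 - 3735) + 30853) = 1/(-15379985 + 30853) = 1/(-15349132) = -1/15349132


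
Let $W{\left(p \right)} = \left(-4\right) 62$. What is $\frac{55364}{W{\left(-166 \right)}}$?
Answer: $- \frac{13841}{62} \approx -223.24$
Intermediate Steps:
$W{\left(p \right)} = -248$
$\frac{55364}{W{\left(-166 \right)}} = \frac{55364}{-248} = 55364 \left(- \frac{1}{248}\right) = - \frac{13841}{62}$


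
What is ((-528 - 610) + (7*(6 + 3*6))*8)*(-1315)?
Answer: -270890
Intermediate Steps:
((-528 - 610) + (7*(6 + 3*6))*8)*(-1315) = (-1138 + (7*(6 + 18))*8)*(-1315) = (-1138 + (7*24)*8)*(-1315) = (-1138 + 168*8)*(-1315) = (-1138 + 1344)*(-1315) = 206*(-1315) = -270890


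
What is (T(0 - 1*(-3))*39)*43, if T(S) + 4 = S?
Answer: -1677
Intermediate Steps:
T(S) = -4 + S
(T(0 - 1*(-3))*39)*43 = ((-4 + (0 - 1*(-3)))*39)*43 = ((-4 + (0 + 3))*39)*43 = ((-4 + 3)*39)*43 = -1*39*43 = -39*43 = -1677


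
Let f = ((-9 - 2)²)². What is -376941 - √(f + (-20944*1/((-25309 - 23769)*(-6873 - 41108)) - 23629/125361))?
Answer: -376941 - 2*√8860125133870223831930855510679/49200254451333 ≈ -3.7706e+5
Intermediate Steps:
f = 14641 (f = ((-11)²)² = 121² = 14641)
-376941 - √(f + (-20944*1/((-25309 - 23769)*(-6873 - 41108)) - 23629/125361)) = -376941 - √(14641 + (-20944*1/((-25309 - 23769)*(-6873 - 41108)) - 23629/125361)) = -376941 - √(14641 + (-20944/((-47981*(-49078))) - 23629*1/125361)) = -376941 - √(14641 + (-20944/2354811518 - 23629/125361)) = -376941 - √(14641 + (-20944*1/2354811518 - 23629/125361)) = -376941 - √(14641 + (-10472/1177405759 - 23629/125361)) = -376941 - √(14641 - 27822233459803/147600763353999) = -376941 - √(2160994954032439556/147600763353999) = -376941 - 2*√8860125133870223831930855510679/49200254451333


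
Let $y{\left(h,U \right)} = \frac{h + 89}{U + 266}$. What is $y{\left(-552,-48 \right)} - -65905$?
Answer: $\frac{14366827}{218} \approx 65903.0$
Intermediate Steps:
$y{\left(h,U \right)} = \frac{89 + h}{266 + U}$
$y{\left(-552,-48 \right)} - -65905 = \frac{89 - 552}{266 - 48} - -65905 = \frac{1}{218} \left(-463\right) + 65905 = - \frac{463}{218} + 65905 = \frac{14366827}{218}$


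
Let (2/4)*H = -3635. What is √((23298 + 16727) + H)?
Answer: √32755 ≈ 180.98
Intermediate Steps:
H = -7270 (H = 2*(-3635) = -7270)
√((23298 + 16727) + H) = √((23298 + 16727) - 7270) = √(40025 - 7270) = √32755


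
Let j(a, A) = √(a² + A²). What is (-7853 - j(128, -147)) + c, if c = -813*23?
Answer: -26552 - √37993 ≈ -26747.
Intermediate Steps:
j(a, A) = √(A² + a²)
c = -18699 (c = -1*18699 = -18699)
(-7853 - j(128, -147)) + c = (-7853 - √((-147)² + 128²)) - 18699 = (-7853 - √(21609 + 16384)) - 18699 = (-7853 - √37993) - 18699 = -26552 - √37993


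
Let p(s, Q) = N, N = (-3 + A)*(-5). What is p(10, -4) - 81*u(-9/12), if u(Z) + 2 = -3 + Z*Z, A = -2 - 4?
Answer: 6471/16 ≈ 404.44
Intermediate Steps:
A = -6
u(Z) = -5 + Z² (u(Z) = -2 + (-3 + Z*Z) = -2 + (-3 + Z²) = -5 + Z²)
N = 45 (N = (-3 - 6)*(-5) = -9*(-5) = 45)
p(s, Q) = 45
p(10, -4) - 81*u(-9/12) = 45 - 81*(-5 + (-9/12)²) = 45 - 81*(-5 + (-9*1/12)²) = 45 - 81*(-5 + (-¾)²) = 45 - 81*(-5 + 9/16) = 45 - 81*(-71/16) = 45 + 5751/16 = 6471/16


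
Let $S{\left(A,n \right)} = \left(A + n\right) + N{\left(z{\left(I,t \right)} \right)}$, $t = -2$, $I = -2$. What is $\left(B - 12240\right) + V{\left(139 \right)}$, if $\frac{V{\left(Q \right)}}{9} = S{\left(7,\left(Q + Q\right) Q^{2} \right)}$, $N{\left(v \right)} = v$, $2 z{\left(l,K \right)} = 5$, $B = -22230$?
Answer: $\frac{96613515}{2} \approx 4.8307 \cdot 10^{7}$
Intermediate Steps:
$z{\left(l,K \right)} = \frac{5}{2}$ ($z{\left(l,K \right)} = \frac{1}{2} \cdot 5 = \frac{5}{2}$)
$S{\left(A,n \right)} = \frac{5}{2} + A + n$ ($S{\left(A,n \right)} = \left(A + n\right) + \frac{5}{2} = \frac{5}{2} + A + n$)
$V{\left(Q \right)} = \frac{171}{2} + 18 Q^{3}$ ($V{\left(Q \right)} = 9 \left(\frac{5}{2} + 7 + \left(Q + Q\right) Q^{2}\right) = 9 \left(\frac{5}{2} + 7 + 2 Q Q^{2}\right) = 9 \left(\frac{5}{2} + 7 + 2 Q^{3}\right) = 9 \left(\frac{19}{2} + 2 Q^{3}\right) = \frac{171}{2} + 18 Q^{3}$)
$\left(B - 12240\right) + V{\left(139 \right)} = \left(-22230 - 12240\right) + \left(\frac{171}{2} + 18 \cdot 139^{3}\right) = -34470 + \left(\frac{171}{2} + 18 \cdot 2685619\right) = -34470 + \left(\frac{171}{2} + 48341142\right) = -34470 + \frac{96682455}{2} = \frac{96613515}{2}$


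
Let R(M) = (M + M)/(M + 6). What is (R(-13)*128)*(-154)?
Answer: -73216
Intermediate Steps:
R(M) = 2*M/(6 + M) (R(M) = (2*M)/(6 + M) = 2*M/(6 + M))
(R(-13)*128)*(-154) = ((2*(-13)/(6 - 13))*128)*(-154) = ((2*(-13)/(-7))*128)*(-154) = ((2*(-13)*(-⅐))*128)*(-154) = ((26/7)*128)*(-154) = (3328/7)*(-154) = -73216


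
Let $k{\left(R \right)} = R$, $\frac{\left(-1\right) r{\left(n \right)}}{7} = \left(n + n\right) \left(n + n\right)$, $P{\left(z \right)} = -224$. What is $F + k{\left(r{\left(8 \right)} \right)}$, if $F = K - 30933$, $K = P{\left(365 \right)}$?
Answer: $-32949$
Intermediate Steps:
$K = -224$
$r{\left(n \right)} = - 28 n^{2}$ ($r{\left(n \right)} = - 7 \left(n + n\right) \left(n + n\right) = - 7 \cdot 2 n 2 n = - 7 \cdot 4 n^{2} = - 28 n^{2}$)
$F = -31157$ ($F = -224 - 30933 = -31157$)
$F + k{\left(r{\left(8 \right)} \right)} = -31157 - 28 \cdot 8^{2} = -31157 - 1792 = -32949$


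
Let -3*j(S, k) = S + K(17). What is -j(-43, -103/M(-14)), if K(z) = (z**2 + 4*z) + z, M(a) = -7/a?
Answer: 331/3 ≈ 110.33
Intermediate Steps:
K(z) = z**2 + 5*z
j(S, k) = -374/3 - S/3 (j(S, k) = -(S + 17*(5 + 17))/3 = -(S + 17*22)/3 = -(S + 374)/3 = -(374 + S)/3 = -374/3 - S/3)
-j(-43, -103/M(-14)) = -(-374/3 - 1/3*(-43)) = -(-374/3 + 43/3) = -1*(-331/3) = 331/3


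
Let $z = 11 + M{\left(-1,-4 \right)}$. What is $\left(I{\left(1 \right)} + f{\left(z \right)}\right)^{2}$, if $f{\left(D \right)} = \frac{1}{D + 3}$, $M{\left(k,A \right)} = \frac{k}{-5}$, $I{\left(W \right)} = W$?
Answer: $\frac{5776}{5041} \approx 1.1458$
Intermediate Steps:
$M{\left(k,A \right)} = - \frac{k}{5}$ ($M{\left(k,A \right)} = k \left(- \frac{1}{5}\right) = - \frac{k}{5}$)
$z = \frac{56}{5}$ ($z = 11 - - \frac{1}{5} = 11 + \frac{1}{5} = \frac{56}{5} \approx 11.2$)
$f{\left(D \right)} = \frac{1}{3 + D}$
$\left(I{\left(1 \right)} + f{\left(z \right)}\right)^{2} = \left(1 + \frac{1}{3 + \frac{56}{5}}\right)^{2} = \left(1 + \frac{1}{\frac{71}{5}}\right)^{2} = \left(1 + \frac{5}{71}\right)^{2} = \left(\frac{76}{71}\right)^{2} = \frac{5776}{5041}$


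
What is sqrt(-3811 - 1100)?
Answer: I*sqrt(4911) ≈ 70.078*I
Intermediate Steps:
sqrt(-3811 - 1100) = sqrt(-4911) = I*sqrt(4911)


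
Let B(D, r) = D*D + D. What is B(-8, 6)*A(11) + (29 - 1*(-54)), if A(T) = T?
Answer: 699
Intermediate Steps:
B(D, r) = D + D² (B(D, r) = D² + D = D + D²)
B(-8, 6)*A(11) + (29 - 1*(-54)) = -8*(1 - 8)*11 + (29 - 1*(-54)) = -8*(-7)*11 + (29 + 54) = 56*11 + 83 = 616 + 83 = 699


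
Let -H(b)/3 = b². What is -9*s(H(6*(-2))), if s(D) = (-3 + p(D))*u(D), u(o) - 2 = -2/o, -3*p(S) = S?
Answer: -20351/8 ≈ -2543.9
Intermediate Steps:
p(S) = -S/3
u(o) = 2 - 2/o
H(b) = -3*b²
s(D) = (-3 - D/3)*(2 - 2/D)
-9*s(H(6*(-2))) = -9*(-16/3 + 6/((-3*(6*(-2))²)) - (-2)*(6*(-2))²) = -9*(-16/3 + 6/((-3*(-12)²)) - (-2)*(-12)²) = -9*(-16/3 + 6/((-3*144)) - (-2)*144) = -9*(-16/3 + 6/(-432) - ⅔*(-432)) = -9*(-16/3 + 6*(-1/432) + 288) = -9*(-16/3 - 1/72 + 288) = -9*20351/72 = -20351/8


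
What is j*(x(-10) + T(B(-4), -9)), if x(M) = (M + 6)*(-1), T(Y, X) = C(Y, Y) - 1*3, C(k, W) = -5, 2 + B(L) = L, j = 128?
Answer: -512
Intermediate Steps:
B(L) = -2 + L
T(Y, X) = -8 (T(Y, X) = -5 - 1*3 = -5 - 3 = -8)
x(M) = -6 - M (x(M) = (6 + M)*(-1) = -6 - M)
j*(x(-10) + T(B(-4), -9)) = 128*((-6 - 1*(-10)) - 8) = 128*((-6 + 10) - 8) = 128*(4 - 8) = 128*(-4) = -512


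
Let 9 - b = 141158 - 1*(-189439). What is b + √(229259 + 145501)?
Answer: -330588 + 6*√10410 ≈ -3.2998e+5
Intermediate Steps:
b = -330588 (b = 9 - (141158 - 1*(-189439)) = 9 - (141158 + 189439) = 9 - 1*330597 = 9 - 330597 = -330588)
b + √(229259 + 145501) = -330588 + √(229259 + 145501) = -330588 + √374760 = -330588 + 6*√10410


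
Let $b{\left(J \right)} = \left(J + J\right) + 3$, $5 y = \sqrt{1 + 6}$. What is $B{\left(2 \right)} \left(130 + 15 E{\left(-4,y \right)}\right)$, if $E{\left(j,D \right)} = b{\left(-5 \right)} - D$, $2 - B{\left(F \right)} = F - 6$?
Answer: $150 - 18 \sqrt{7} \approx 102.38$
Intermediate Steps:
$B{\left(F \right)} = 8 - F$ ($B{\left(F \right)} = 2 - \left(F - 6\right) = 2 - \left(-6 + F\right) = 8 - F$)
$y = \frac{\sqrt{7}}{5}$ ($y = \frac{\sqrt{1 + 6}}{5} = \frac{\sqrt{7}}{5} \approx 0.52915$)
$b{\left(J \right)} = 3 + 2 J$ ($b{\left(J \right)} = 2 J + 3 = 3 + 2 J$)
$E{\left(j,D \right)} = -7 - D$ ($E{\left(j,D \right)} = \left(3 + 2 \left(-5\right)\right) - D = \left(3 - 10\right) - D = -7 - D$)
$B{\left(2 \right)} \left(130 + 15 E{\left(-4,y \right)}\right) = \left(8 - 2\right) \left(130 + 15 \left(-7 - \frac{\sqrt{7}}{5}\right)\right) = 6 \left(130 - \left(105 + 3 \sqrt{7}\right)\right) = 6 \left(25 - 3 \sqrt{7}\right) = 150 - 18 \sqrt{7}$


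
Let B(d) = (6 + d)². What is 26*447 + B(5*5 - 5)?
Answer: 12298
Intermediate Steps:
26*447 + B(5*5 - 5) = 26*447 + (6 + (5*5 - 5))² = 11622 + (6 + (25 - 5))² = 11622 + (6 + 20)² = 11622 + 26² = 11622 + 676 = 12298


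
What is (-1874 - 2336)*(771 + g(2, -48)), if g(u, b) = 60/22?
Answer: -35831310/11 ≈ -3.2574e+6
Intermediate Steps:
g(u, b) = 30/11 (g(u, b) = 60*(1/22) = 30/11)
(-1874 - 2336)*(771 + g(2, -48)) = (-1874 - 2336)*(771 + 30/11) = -4210*8511/11 = -35831310/11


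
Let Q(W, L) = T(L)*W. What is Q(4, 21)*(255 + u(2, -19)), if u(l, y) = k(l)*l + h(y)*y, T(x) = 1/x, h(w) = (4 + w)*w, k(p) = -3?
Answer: -984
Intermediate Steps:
h(w) = w*(4 + w)
u(l, y) = -3*l + y**2*(4 + y) (u(l, y) = -3*l + (y*(4 + y))*y = -3*l + y**2*(4 + y))
Q(W, L) = W/L
Q(4, 21)*(255 + u(2, -19)) = (4/21)*(255 + (-3*2 + (-19)**2*(4 - 19))) = (4*(1/21))*(255 + (-6 + 361*(-15))) = 4*(255 + (-6 - 5415))/21 = 4*(255 - 5421)/21 = (4/21)*(-5166) = -984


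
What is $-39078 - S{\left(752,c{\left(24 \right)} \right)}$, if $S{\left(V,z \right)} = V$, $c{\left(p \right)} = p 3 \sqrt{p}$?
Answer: $-39830$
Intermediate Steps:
$c{\left(p \right)} = 3 p^{\frac{3}{2}}$ ($c{\left(p \right)} = 3 p \sqrt{p} = 3 p^{\frac{3}{2}}$)
$-39078 - S{\left(752,c{\left(24 \right)} \right)} = -39078 - 752 = -39830$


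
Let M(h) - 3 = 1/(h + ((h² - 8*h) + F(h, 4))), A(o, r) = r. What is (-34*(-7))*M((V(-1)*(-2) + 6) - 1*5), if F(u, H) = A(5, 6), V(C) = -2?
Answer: 1309/2 ≈ 654.50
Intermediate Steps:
F(u, H) = 6
M(h) = 3 + 1/(6 + h² - 7*h) (M(h) = 3 + 1/(h + ((h² - 8*h) + 6)) = 3 + 1/(h + (6 + h² - 8*h)) = 3 + 1/(6 + h² - 7*h))
(-34*(-7))*M((V(-1)*(-2) + 6) - 1*5) = (-34*(-7))*((19 - 21*((-2*(-2) + 6) - 1*5) + 3*((-2*(-2) + 6) - 1*5)²)/(6 + ((-2*(-2) + 6) - 1*5)² - 7*((-2*(-2) + 6) - 1*5))) = 238*((19 - 21*((4 + 6) - 5) + 3*((4 + 6) - 5)²)/(6 + ((4 + 6) - 5)² - 7*((4 + 6) - 5))) = 238*((19 - 21*(10 - 5) + 3*(10 - 5)²)/(6 + (10 - 5)² - 7*(10 - 5))) = 238*((19 - 21*5 + 3*5²)/(6 + 5² - 7*5)) = 238*((19 - 105 + 3*25)/(6 + 25 - 35)) = 238*((19 - 105 + 75)/(-4)) = 238*(-¼*(-11)) = 238*(11/4) = 1309/2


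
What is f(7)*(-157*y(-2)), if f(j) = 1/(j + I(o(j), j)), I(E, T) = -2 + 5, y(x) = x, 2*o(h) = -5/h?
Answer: 157/5 ≈ 31.400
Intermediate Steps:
o(h) = -5/(2*h) (o(h) = (-5/h)/2 = -5/(2*h))
I(E, T) = 3
f(j) = 1/(3 + j) (f(j) = 1/(j + 3) = 1/(3 + j))
f(7)*(-157*y(-2)) = (-157*(-2))/(3 + 7) = 314/10 = (1/10)*314 = 157/5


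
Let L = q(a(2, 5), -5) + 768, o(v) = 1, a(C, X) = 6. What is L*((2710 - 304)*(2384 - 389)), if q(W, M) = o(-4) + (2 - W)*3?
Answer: 3633577290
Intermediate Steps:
q(W, M) = 7 - 3*W (q(W, M) = 1 + (2 - W)*3 = 1 + (6 - 3*W) = 7 - 3*W)
L = 757 (L = (7 - 3*6) + 768 = (7 - 18) + 768 = -11 + 768 = 757)
L*((2710 - 304)*(2384 - 389)) = 757*((2710 - 304)*(2384 - 389)) = 757*(2406*1995) = 757*4799970 = 3633577290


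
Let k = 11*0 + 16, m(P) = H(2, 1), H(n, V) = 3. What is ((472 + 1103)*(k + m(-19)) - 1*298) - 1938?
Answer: 27689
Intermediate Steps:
m(P) = 3
k = 16 (k = 0 + 16 = 16)
((472 + 1103)*(k + m(-19)) - 1*298) - 1938 = ((472 + 1103)*(16 + 3) - 1*298) - 1938 = (1575*19 - 298) - 1938 = (29925 - 298) - 1938 = 29627 - 1938 = 27689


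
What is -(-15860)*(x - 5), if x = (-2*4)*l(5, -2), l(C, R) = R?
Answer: 174460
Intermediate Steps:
x = 16 (x = -2*4*(-2) = -8*(-2) = 16)
-(-15860)*(x - 5) = -(-15860)*(16 - 5) = -(-15860)*11 = -3172*(-55) = 174460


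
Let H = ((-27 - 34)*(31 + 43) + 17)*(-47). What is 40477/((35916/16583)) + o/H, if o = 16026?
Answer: 47290365464495/2530389948 ≈ 18689.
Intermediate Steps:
H = 211359 (H = (-61*74 + 17)*(-47) = (-4514 + 17)*(-47) = -4497*(-47) = 211359)
40477/((35916/16583)) + o/H = 40477/((35916/16583)) + 16026/211359 = 40477/((35916*(1/16583))) + 16026*(1/211359) = 40477/(35916/16583) + 5342/70453 = 40477*(16583/35916) + 5342/70453 = 671230091/35916 + 5342/70453 = 47290365464495/2530389948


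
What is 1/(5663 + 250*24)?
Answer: 1/11663 ≈ 8.5741e-5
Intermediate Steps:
1/(5663 + 250*24) = 1/(5663 + 6000) = 1/11663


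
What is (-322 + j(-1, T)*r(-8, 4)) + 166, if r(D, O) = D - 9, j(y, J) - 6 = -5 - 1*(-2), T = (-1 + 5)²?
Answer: -207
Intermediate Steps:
T = 16 (T = 4² = 16)
j(y, J) = 3 (j(y, J) = 6 + (-5 - 1*(-2)) = 6 + (-5 + 2) = 6 - 3 = 3)
r(D, O) = -9 + D
(-322 + j(-1, T)*r(-8, 4)) + 166 = (-322 + 3*(-9 - 8)) + 166 = (-322 + 3*(-17)) + 166 = (-322 - 51) + 166 = -373 + 166 = -207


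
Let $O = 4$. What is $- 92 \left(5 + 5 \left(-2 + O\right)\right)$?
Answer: $-1380$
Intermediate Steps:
$- 92 \left(5 + 5 \left(-2 + O\right)\right) = - 92 \left(5 + 5 \left(-2 + 4\right)\right) = - 92 \left(5 + 5 \cdot 2\right) = - 92 \left(5 + 10\right) = \left(-92\right) 15 = -1380$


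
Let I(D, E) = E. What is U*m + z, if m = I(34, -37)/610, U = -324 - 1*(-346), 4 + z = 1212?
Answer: 368033/305 ≈ 1206.7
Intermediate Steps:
z = 1208 (z = -4 + 1212 = 1208)
U = 22 (U = -324 + 346 = 22)
m = -37/610 ≈ -0.060656
U*m + z = 22*(-37/610) + 1208 = -407/305 + 1208 = 368033/305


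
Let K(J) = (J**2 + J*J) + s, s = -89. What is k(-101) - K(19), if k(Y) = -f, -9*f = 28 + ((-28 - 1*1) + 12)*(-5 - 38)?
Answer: -1646/3 ≈ -548.67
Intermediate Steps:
K(J) = -89 + 2*J**2 (K(J) = (J**2 + J*J) - 89 = (J**2 + J**2) - 89 = 2*J**2 - 89 = -89 + 2*J**2)
f = -253/3 (f = -(28 + ((-28 - 1*1) + 12)*(-5 - 38))/9 = -(28 + ((-28 - 1) + 12)*(-43))/9 = -(28 + (-29 + 12)*(-43))/9 = -(28 - 17*(-43))/9 = -(28 + 731)/9 = -1/9*759 = -253/3 ≈ -84.333)
k(Y) = 253/3 (k(Y) = -1*(-253/3) = 253/3)
k(-101) - K(19) = 253/3 - (-89 + 2*19**2) = 253/3 - (-89 + 2*361) = 253/3 - (-89 + 722) = 253/3 - 1*633 = 253/3 - 633 = -1646/3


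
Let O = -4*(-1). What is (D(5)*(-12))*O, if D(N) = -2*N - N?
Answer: 720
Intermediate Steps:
D(N) = -3*N
O = 4
(D(5)*(-12))*O = (-3*5*(-12))*4 = -15*(-12)*4 = 180*4 = 720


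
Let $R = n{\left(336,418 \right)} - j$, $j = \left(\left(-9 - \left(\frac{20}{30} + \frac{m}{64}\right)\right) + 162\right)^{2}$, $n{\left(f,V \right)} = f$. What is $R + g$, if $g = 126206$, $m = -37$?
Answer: $\frac{3802893407}{36864} \approx 1.0316 \cdot 10^{5}$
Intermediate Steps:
$j = \frac{861950881}{36864}$ ($j = \left(\left(-9 - \left(\frac{20}{30} - \frac{37}{64}\right)\right) + 162\right)^{2} = \left(\left(-9 - \left(20 \cdot \frac{1}{30} - \frac{37}{64}\right)\right) + 162\right)^{2} = \left(\left(-9 - \left(\frac{2}{3} - \frac{37}{64}\right)\right) + 162\right)^{2} = \left(\left(-9 - \frac{17}{192}\right) + 162\right)^{2} = \left(- \frac{1745}{192} + 162\right)^{2} = \left(\frac{29359}{192}\right)^{2} = \frac{861950881}{36864} \approx 23382.0$)
$R = - \frac{849564577}{36864}$ ($R = 336 - \frac{861950881}{36864} = - \frac{849564577}{36864} \approx -23046.0$)
$R + g = - \frac{849564577}{36864} + 126206 = \frac{3802893407}{36864}$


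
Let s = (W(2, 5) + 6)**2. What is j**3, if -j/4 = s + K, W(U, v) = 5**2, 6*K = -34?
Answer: -1506636665344/27 ≈ -5.5801e+10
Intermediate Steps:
K = -17/3 (K = (1/6)*(-34) = -17/3 ≈ -5.6667)
W(U, v) = 25
s = 961 (s = (25 + 6)**2 = 31**2 = 961)
j = -11464/3 (j = -4*(961 - 17/3) = -4*2866/3 = -11464/3 ≈ -3821.3)
j**3 = (-11464/3)**3 = -1506636665344/27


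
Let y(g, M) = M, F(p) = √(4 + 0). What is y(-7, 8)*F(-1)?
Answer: 16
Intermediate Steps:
F(p) = 2 (F(p) = √4 = 2)
y(-7, 8)*F(-1) = 8*2 = 16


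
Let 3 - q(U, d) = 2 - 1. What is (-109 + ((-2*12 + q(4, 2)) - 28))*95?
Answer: -15105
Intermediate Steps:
q(U, d) = 2 (q(U, d) = 3 - (2 - 1) = 3 - 1*1 = 3 - 1 = 2)
(-109 + ((-2*12 + q(4, 2)) - 28))*95 = (-109 + ((-2*12 + 2) - 28))*95 = (-109 + ((-24 + 2) - 28))*95 = (-109 + (-22 - 28))*95 = (-109 - 50)*95 = -159*95 = -15105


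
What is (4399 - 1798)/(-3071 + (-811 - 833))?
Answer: -2601/4715 ≈ -0.55164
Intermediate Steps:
(4399 - 1798)/(-3071 + (-811 - 833)) = 2601/(-3071 - 1644) = 2601/(-4715) = 2601*(-1/4715) = -2601/4715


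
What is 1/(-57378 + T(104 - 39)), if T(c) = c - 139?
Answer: -1/57452 ≈ -1.7406e-5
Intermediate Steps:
T(c) = -139 + c
1/(-57378 + T(104 - 39)) = 1/(-57378 + (-139 + (104 - 39))) = 1/(-57378 + (-139 + 65)) = 1/(-57378 - 74) = 1/(-57452) = -1/57452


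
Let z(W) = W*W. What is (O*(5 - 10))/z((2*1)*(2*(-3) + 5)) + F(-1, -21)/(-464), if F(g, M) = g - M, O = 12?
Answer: -1745/116 ≈ -15.043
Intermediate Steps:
z(W) = W²
(O*(5 - 10))/z((2*1)*(2*(-3) + 5)) + F(-1, -21)/(-464) = (12*(5 - 10))/(((2*1)*(2*(-3) + 5))²) + (-1 - 1*(-21))/(-464) = (12*(-5))/((2*(-6 + 5))²) + (-1 + 21)*(-1/464) = -60/((2*(-1))²) + 20*(-1/464) = -60/((-2)²) - 5/116 = -60/4 - 5/116 = -60*¼ - 5/116 = -15 - 5/116 = -1745/116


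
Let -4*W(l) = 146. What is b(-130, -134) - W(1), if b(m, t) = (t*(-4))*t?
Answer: -143575/2 ≈ -71788.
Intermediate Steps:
b(m, t) = -4*t² (b(m, t) = (-4*t)*t = -4*t²)
W(l) = -73/2 (W(l) = -¼*146 = -73/2)
b(-130, -134) - W(1) = -4*(-134)² - 1*(-73/2) = -4*17956 + 73/2 = -71824 + 73/2 = -143575/2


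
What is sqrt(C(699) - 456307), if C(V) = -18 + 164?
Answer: I*sqrt(456161) ≈ 675.4*I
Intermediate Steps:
C(V) = 146
sqrt(C(699) - 456307) = sqrt(146 - 456307) = sqrt(-456161) = I*sqrt(456161)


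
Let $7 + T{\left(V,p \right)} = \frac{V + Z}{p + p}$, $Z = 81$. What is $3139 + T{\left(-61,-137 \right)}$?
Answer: $\frac{429074}{137} \approx 3131.9$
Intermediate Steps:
$T{\left(V,p \right)} = -7 + \frac{81 + V}{2 p}$ ($T{\left(V,p \right)} = -7 + \frac{V + 81}{p + p} = -7 + \frac{81 + V}{2 p}$)
$3139 + T{\left(-61,-137 \right)} = 3139 + \frac{81 - 61 - -1918}{2 \left(-137\right)} = 3139 + \frac{1}{2} \left(- \frac{1}{137}\right) \left(81 - 61 + 1918\right) = 3139 + \frac{1}{2} \left(- \frac{1}{137}\right) 1938 = 3139 - \frac{969}{137} = \frac{429074}{137}$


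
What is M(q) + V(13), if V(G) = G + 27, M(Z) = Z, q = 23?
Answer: 63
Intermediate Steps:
V(G) = 27 + G
M(q) + V(13) = 23 + (27 + 13) = 23 + 40 = 63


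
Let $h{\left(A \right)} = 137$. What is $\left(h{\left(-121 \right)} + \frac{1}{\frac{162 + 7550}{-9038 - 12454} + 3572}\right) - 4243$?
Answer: $- \frac{78795891995}{19190428} \approx -4106.0$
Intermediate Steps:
$\left(h{\left(-121 \right)} + \frac{1}{\frac{162 + 7550}{-9038 - 12454} + 3572}\right) - 4243 = \left(137 + \frac{1}{\frac{162 + 7550}{-9038 - 12454} + 3572}\right) - 4243 = \left(137 + \frac{1}{\frac{7712}{-21492} + 3572}\right) - 4243 = \left(137 + \frac{1}{7712 \left(- \frac{1}{21492}\right) + 3572}\right) - 4243 = \left(137 + \frac{1}{- \frac{1928}{5373} + 3572}\right) - 4243 = \left(137 + \frac{1}{\frac{19190428}{5373}}\right) - 4243 = \left(137 + \frac{5373}{19190428}\right) - 4243 = \frac{2629094009}{19190428} - 4243 = - \frac{78795891995}{19190428}$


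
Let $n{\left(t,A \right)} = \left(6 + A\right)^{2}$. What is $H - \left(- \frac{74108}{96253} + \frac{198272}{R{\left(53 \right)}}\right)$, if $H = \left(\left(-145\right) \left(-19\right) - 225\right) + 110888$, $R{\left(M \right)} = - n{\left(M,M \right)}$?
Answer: $\frac{38020802251438}{335056693} \approx 1.1348 \cdot 10^{5}$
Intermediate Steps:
$R{\left(M \right)} = - \left(6 + M\right)^{2}$
$H = 113418$ ($H = \left(2755 - 225\right) + 110888 = 2530 + 110888 = 113418$)
$H - \left(- \frac{74108}{96253} + \frac{198272}{R{\left(53 \right)}}\right) = 113418 - \left(- \frac{74108}{96253} + \frac{198272}{\left(-1\right) \left(6 + 53\right)^{2}}\right) = 113418 - \left(\left(-74108\right) \frac{1}{96253} + \frac{198272}{\left(-1\right) 59^{2}}\right) = 113418 - \left(- \frac{74108}{96253} + \frac{198272}{\left(-1\right) 3481}\right) = 113418 - \left(- \frac{74108}{96253} + \frac{198272}{-3481}\right) = 113418 - \left(- \frac{74108}{96253} + 198272 \left(- \frac{1}{3481}\right)\right) = 113418 - \left(- \frac{74108}{96253} - \frac{198272}{3481}\right) = 113418 - - \frac{19342244764}{335056693} = 113418 + \frac{19342244764}{335056693} = \frac{38020802251438}{335056693}$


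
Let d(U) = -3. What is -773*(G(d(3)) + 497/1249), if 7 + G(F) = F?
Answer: 9270589/1249 ≈ 7422.4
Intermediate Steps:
G(F) = -7 + F
-773*(G(d(3)) + 497/1249) = -773*((-7 - 3) + 497/1249) = -773*(-10 + 497*(1/1249)) = -773*(-10 + 497/1249) = -773*(-11993/1249) = 9270589/1249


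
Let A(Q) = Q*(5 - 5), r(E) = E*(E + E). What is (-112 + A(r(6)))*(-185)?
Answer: 20720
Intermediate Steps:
r(E) = 2*E**2 (r(E) = E*(2*E) = 2*E**2)
A(Q) = 0 (A(Q) = Q*0 = 0)
(-112 + A(r(6)))*(-185) = (-112 + 0)*(-185) = -112*(-185) = 20720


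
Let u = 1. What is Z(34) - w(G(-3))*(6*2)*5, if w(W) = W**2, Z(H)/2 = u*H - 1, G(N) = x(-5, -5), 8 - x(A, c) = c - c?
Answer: -3774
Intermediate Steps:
x(A, c) = 8 (x(A, c) = 8 - (c - c) = 8 - 1*0 = 8 + 0 = 8)
G(N) = 8
Z(H) = -2 + 2*H (Z(H) = 2*(1*H - 1) = 2*(H - 1) = 2*(-1 + H) = -2 + 2*H)
Z(34) - w(G(-3))*(6*2)*5 = (-2 + 2*34) - 8**2*(6*2)*5 = (-2 + 68) - 64*12*5 = 66 - 768*5 = 66 - 1*3840 = 66 - 3840 = -3774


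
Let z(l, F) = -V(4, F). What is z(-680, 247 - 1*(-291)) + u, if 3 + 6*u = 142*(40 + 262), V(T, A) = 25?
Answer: 42731/6 ≈ 7121.8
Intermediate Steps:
u = 42881/6 (u = -1/2 + (142*(40 + 262))/6 = -1/2 + (142*302)/6 = -1/2 + (1/6)*42884 = -1/2 + 21442/3 = 42881/6 ≈ 7146.8)
z(l, F) = -25 (z(l, F) = -1*25 = -25)
z(-680, 247 - 1*(-291)) + u = -25 + 42881/6 = 42731/6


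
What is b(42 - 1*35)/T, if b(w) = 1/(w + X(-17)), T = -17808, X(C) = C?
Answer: 1/178080 ≈ 5.6155e-6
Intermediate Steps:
b(w) = 1/(-17 + w) (b(w) = 1/(w - 17) = 1/(-17 + w))
b(42 - 1*35)/T = 1/((-17 + (42 - 1*35))*(-17808)) = -1/17808/(-17 + (42 - 35)) = -1/17808/(-17 + 7) = -1/17808/(-10) = -⅒*(-1/17808) = 1/178080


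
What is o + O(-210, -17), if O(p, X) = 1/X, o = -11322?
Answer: -192475/17 ≈ -11322.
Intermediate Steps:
o + O(-210, -17) = -11322 + 1/(-17) = -11322 - 1/17 = -192475/17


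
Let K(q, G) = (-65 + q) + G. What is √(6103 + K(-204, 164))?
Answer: √5998 ≈ 77.447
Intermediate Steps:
K(q, G) = -65 + G + q
√(6103 + K(-204, 164)) = √(6103 + (-65 + 164 - 204)) = √(6103 - 105) = √5998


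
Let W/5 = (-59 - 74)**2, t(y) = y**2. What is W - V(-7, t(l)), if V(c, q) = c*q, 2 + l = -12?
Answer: 89817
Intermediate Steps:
l = -14 (l = -2 - 12 = -14)
W = 88445 (W = 5*(-59 - 74)**2 = 5*(-133)**2 = 5*17689 = 88445)
W - V(-7, t(l)) = 88445 - (-7)*(-14)**2 = 88445 - (-7)*196 = 88445 - 1*(-1372) = 88445 + 1372 = 89817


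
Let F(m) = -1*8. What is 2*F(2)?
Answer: -16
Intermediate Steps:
F(m) = -8
2*F(2) = 2*(-8) = -16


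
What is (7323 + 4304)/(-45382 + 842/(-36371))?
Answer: -422885617/1650589564 ≈ -0.25620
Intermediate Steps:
(7323 + 4304)/(-45382 + 842/(-36371)) = 11627/(-45382 + 842*(-1/36371)) = 11627/(-45382 - 842/36371) = 11627/(-1650589564/36371) = 11627*(-36371/1650589564) = -422885617/1650589564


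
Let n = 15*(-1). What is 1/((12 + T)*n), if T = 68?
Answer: -1/1200 ≈ -0.00083333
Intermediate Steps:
n = -15
1/((12 + T)*n) = 1/((12 + 68)*(-15)) = 1/(80*(-15)) = 1/(-1200) = -1/1200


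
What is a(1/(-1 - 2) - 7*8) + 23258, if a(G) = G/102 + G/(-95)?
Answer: 676111243/29070 ≈ 23258.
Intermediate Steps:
a(G) = -7*G/9690 (a(G) = G*(1/102) + G*(-1/95) = G/102 - G/95 = -7*G/9690)
a(1/(-1 - 2) - 7*8) + 23258 = -7*(1/(-1 - 2) - 7*8)/9690 + 23258 = -7*(1/(-3) - 56)/9690 + 23258 = -7*(-⅓ - 56)/9690 + 23258 = -7/9690*(-169/3) + 23258 = 1183/29070 + 23258 = 676111243/29070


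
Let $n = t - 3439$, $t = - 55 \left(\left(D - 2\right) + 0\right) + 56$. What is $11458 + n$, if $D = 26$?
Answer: $6755$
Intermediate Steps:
$t = -1264$ ($t = - 55 \left(\left(26 - 2\right) + 0\right) + 56 = - 55 \left(24 + 0\right) + 56 = \left(-55\right) 24 + 56 = -1320 + 56 = -1264$)
$n = -4703$ ($n = -1264 - 3439 = -4703$)
$11458 + n = 11458 - 4703 = 6755$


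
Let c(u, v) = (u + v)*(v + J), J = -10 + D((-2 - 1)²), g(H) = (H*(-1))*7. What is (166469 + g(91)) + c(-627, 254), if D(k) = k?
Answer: 71463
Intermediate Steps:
g(H) = -7*H (g(H) = -H*7 = -7*H)
J = -1 (J = -10 + (-2 - 1)² = -10 + (-3)² = -10 + 9 = -1)
c(u, v) = (-1 + v)*(u + v) (c(u, v) = (u + v)*(v - 1) = (u + v)*(-1 + v) = (-1 + v)*(u + v))
(166469 + g(91)) + c(-627, 254) = (166469 - 7*91) + (254² - 1*(-627) - 1*254 - 627*254) = (166469 - 637) + (64516 + 627 - 254 - 159258) = 165832 - 94369 = 71463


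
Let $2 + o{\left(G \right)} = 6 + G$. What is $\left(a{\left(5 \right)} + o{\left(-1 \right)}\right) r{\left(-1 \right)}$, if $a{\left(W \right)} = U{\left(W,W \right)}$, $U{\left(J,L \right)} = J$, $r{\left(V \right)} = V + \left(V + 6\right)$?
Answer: $32$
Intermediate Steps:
$r{\left(V \right)} = 6 + 2 V$ ($r{\left(V \right)} = V + \left(6 + V\right) = 6 + 2 V$)
$o{\left(G \right)} = 4 + G$ ($o{\left(G \right)} = -2 + \left(6 + G\right) = 4 + G$)
$a{\left(W \right)} = W$
$\left(a{\left(5 \right)} + o{\left(-1 \right)}\right) r{\left(-1 \right)} = \left(5 + \left(4 - 1\right)\right) \left(6 + 2 \left(-1\right)\right) = \left(5 + 3\right) \left(6 - 2\right) = 8 \cdot 4 = 32$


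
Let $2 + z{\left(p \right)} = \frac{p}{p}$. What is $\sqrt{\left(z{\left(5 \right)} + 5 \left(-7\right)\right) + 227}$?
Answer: $\sqrt{191} \approx 13.82$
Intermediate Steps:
$z{\left(p \right)} = -1$ ($z{\left(p \right)} = -2 + \frac{p}{p} = -2 + 1 = -1$)
$\sqrt{\left(z{\left(5 \right)} + 5 \left(-7\right)\right) + 227} = \sqrt{\left(-1 + 5 \left(-7\right)\right) + 227} = \sqrt{\left(-1 - 35\right) + 227} = \sqrt{-36 + 227} = \sqrt{191}$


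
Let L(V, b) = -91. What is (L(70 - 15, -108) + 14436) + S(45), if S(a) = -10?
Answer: 14335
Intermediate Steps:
(L(70 - 15, -108) + 14436) + S(45) = (-91 + 14436) - 10 = 14345 - 10 = 14335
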